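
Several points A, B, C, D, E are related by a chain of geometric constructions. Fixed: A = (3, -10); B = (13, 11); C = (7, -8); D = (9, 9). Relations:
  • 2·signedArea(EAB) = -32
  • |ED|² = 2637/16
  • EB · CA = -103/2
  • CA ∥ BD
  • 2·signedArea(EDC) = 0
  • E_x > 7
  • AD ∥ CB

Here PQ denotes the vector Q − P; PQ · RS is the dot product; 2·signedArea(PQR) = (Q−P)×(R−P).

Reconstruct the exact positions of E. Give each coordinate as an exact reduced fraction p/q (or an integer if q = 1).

E = (15/2, -15/4)

1. E_x = 15/2  [2·signedArea(EDC) = 0 ∩ 2·signedArea(EAB) = -32]
2. E_y = -15/4  [2·signedArea(EDC) = 0 ∩ 2·signedArea(EAB) = -32]
   → E = (15/2, -15/4)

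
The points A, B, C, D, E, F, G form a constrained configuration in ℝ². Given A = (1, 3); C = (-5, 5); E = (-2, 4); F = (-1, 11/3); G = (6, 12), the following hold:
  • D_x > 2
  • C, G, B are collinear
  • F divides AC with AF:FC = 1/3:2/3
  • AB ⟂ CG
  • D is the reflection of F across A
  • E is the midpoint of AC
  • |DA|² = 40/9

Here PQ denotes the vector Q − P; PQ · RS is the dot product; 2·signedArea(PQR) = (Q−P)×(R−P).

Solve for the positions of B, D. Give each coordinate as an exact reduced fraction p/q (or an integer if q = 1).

1. B_x = -139/85  [C, G, B are collinear ∩ AB ⟂ CG]
2. B_y = 607/85  [C, G, B are collinear ∩ AB ⟂ CG]
   → B = (-139/85, 607/85)
3. D_x = 3  [D is the reflection of F across A]
4. D_y = 7/3  [D is the reflection of F across A]
   → D = (3, 7/3)

B = (-139/85, 607/85)
D = (3, 7/3)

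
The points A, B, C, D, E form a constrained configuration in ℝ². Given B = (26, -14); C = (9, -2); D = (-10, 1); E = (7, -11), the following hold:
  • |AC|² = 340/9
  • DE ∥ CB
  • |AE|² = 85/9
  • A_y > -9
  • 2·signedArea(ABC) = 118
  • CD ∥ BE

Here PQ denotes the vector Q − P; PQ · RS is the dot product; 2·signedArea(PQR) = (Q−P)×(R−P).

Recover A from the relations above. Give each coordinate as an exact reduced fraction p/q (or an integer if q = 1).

A = (23/3, -8)

1. A_x = 23/3  [line -12·x + -17·y + -44 = 0 ∩ |AE|² = 85/9]
2. A_y = -8  [line -12·x + -17·y + -44 = 0 ∩ |AE|² = 85/9]
   → A = (23/3, -8)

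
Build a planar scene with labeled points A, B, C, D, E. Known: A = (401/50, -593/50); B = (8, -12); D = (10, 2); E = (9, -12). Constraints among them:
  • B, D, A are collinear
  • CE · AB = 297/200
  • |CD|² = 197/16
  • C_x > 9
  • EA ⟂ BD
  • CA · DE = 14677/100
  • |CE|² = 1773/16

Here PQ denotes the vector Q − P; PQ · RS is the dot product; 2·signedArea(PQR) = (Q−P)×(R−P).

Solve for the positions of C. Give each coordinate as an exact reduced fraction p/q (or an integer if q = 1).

1. C_x = 39/4  [CE · AB = 297/200 ∩ CA · DE = 14677/100]
2. C_y = -3/2  [CE · AB = 297/200 ∩ CA · DE = 14677/100]
   → C = (39/4, -3/2)

C = (39/4, -3/2)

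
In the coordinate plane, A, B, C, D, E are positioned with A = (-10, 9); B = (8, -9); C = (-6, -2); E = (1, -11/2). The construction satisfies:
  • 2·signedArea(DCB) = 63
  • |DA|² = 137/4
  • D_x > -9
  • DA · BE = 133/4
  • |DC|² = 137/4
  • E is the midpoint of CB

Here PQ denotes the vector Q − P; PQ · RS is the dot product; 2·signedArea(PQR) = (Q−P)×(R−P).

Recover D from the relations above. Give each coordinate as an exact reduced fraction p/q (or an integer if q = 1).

1. D_x = -8  [DA · BE = 133/4 ∩ 2·signedArea(DCB) = 63]
2. D_y = 7/2  [DA · BE = 133/4 ∩ 2·signedArea(DCB) = 63]
   → D = (-8, 7/2)

D = (-8, 7/2)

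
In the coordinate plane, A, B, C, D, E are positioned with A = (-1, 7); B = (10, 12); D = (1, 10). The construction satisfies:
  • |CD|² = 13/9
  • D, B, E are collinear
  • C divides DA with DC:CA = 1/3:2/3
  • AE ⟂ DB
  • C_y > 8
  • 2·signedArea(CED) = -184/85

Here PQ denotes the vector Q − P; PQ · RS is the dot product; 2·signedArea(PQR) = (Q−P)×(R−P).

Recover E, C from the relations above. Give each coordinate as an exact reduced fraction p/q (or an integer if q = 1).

1. E_x = -131/85  [D, B, E are collinear ∩ AE ⟂ DB]
2. E_y = 802/85  [D, B, E are collinear ∩ AE ⟂ DB]
   → E = (-131/85, 802/85)
3. C_x = 1/3  [C divides DA with DC:CA = 1/3:2/3]
4. C_y = 9  [C divides DA with DC:CA = 1/3:2/3]
   → C = (1/3, 9)

C = (1/3, 9)
E = (-131/85, 802/85)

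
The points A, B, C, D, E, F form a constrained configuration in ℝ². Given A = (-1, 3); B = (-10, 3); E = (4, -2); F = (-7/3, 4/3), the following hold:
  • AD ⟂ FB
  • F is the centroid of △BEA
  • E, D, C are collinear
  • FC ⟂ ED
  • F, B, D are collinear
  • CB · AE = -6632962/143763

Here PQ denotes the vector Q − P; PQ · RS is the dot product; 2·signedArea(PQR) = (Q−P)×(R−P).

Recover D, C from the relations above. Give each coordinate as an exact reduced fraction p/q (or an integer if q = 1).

C = (-3145229/1437630, 2278037/1437630)
D = (-779/554, 627/554)

1. D_x = -779/554  [F, B, D are collinear ∩ AD ⟂ FB]
2. D_y = 627/554  [F, B, D are collinear ∩ AD ⟂ FB]
   → D = (-779/554, 627/554)
3. C_x = -3145229/1437630  [E, D, C are collinear ∩ FC ⟂ ED]
4. C_y = 2278037/1437630  [E, D, C are collinear ∩ FC ⟂ ED]
   → C = (-3145229/1437630, 2278037/1437630)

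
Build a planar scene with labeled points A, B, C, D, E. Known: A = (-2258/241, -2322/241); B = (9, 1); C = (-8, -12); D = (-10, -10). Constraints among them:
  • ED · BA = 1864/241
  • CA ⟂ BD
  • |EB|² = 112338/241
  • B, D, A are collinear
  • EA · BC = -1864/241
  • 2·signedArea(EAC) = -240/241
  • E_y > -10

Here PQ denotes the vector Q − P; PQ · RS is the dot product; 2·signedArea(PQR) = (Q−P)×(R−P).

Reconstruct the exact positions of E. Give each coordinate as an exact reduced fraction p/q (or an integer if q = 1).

1. E_x = -2334/241  [EA · BC = -1864/241 ∩ 2·signedArea(EAC) = -240/241]
2. E_y = -2366/241  [EA · BC = -1864/241 ∩ 2·signedArea(EAC) = -240/241]
   → E = (-2334/241, -2366/241)

E = (-2334/241, -2366/241)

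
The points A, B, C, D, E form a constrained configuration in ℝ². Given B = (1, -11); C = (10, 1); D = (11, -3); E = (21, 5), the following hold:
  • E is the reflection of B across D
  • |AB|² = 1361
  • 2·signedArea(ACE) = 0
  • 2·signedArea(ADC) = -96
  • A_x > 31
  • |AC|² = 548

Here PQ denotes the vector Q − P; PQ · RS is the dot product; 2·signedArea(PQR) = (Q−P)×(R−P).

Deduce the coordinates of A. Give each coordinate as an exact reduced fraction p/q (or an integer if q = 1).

A = (32, 9)

1. A_x = 32  [2·signedArea(ACE) = 0 ∩ 2·signedArea(ADC) = -96]
2. A_y = 9  [2·signedArea(ACE) = 0 ∩ 2·signedArea(ADC) = -96]
   → A = (32, 9)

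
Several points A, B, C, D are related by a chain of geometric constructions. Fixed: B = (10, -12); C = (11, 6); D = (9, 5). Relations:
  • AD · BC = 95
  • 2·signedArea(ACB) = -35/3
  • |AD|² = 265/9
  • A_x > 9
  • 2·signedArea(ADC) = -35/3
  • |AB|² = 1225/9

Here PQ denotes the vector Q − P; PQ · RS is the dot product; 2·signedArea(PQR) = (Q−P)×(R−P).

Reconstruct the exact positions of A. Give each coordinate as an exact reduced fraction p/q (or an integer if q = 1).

1. A_x = 10  [AD · BC = 95 ∩ 2·signedArea(ACB) = -35/3]
2. A_y = -1/3  [AD · BC = 95 ∩ 2·signedArea(ACB) = -35/3]
   → A = (10, -1/3)

A = (10, -1/3)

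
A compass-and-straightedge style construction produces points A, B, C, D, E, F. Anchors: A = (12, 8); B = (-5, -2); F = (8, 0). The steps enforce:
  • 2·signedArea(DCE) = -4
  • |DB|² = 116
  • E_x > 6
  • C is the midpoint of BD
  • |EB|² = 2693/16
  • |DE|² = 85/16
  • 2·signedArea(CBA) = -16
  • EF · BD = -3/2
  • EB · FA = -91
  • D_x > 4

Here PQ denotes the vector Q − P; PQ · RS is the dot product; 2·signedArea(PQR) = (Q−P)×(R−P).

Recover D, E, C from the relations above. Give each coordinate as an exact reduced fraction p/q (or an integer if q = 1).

1. E_x = 27/4  [line -4·x + -8·y + 55 = 0 ∩ |EB|² = 2693/16]
2. E_y = 7/2  [line -4·x + -8·y + 55 = 0 ∩ |EB|² = 2693/16]
   → E = (27/4, 7/2)
3. D_x = 5  [line 5/4·x + -7/2·y + 3/4 = 0 ∩ |DB|² = 116]
4. D_y = 2  [line 5/4·x + -7/2·y + 3/4 = 0 ∩ |DB|² = 116]
   → D = (5, 2)
5. C_x = 0  [2·signedArea(DCE) = -4 ∩ C is the midpoint of BD]
6. C_y = 0  [2·signedArea(DCE) = -4 ∩ C is the midpoint of BD]
   → C = (0, 0)

C = (0, 0)
D = (5, 2)
E = (27/4, 7/2)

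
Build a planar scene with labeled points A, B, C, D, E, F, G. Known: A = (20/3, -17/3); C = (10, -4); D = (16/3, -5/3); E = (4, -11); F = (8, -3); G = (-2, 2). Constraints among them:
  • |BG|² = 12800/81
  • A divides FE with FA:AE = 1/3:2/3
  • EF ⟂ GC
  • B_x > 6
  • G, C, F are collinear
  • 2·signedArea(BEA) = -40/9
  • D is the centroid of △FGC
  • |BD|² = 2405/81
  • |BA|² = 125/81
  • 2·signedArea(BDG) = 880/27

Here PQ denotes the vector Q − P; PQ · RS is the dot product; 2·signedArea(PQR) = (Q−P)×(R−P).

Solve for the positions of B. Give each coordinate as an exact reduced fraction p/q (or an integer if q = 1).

B = (62/9, -62/9)

1. B_x = 62/9  [2·signedArea(BEA) = -40/9 ∩ 2·signedArea(BDG) = 880/27]
2. B_y = -62/9  [2·signedArea(BEA) = -40/9 ∩ 2·signedArea(BDG) = 880/27]
   → B = (62/9, -62/9)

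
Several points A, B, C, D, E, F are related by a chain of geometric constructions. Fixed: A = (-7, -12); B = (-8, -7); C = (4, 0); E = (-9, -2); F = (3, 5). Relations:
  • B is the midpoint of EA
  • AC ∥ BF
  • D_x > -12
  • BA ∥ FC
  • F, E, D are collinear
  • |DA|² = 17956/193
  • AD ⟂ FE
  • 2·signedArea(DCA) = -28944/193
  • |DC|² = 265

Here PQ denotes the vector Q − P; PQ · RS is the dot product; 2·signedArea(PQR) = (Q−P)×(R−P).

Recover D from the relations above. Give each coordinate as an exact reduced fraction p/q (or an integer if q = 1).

1. D_x = -2289/193  [F, E, D are collinear ∩ AD ⟂ FE]
2. D_y = -708/193  [F, E, D are collinear ∩ AD ⟂ FE]
   → D = (-2289/193, -708/193)

D = (-2289/193, -708/193)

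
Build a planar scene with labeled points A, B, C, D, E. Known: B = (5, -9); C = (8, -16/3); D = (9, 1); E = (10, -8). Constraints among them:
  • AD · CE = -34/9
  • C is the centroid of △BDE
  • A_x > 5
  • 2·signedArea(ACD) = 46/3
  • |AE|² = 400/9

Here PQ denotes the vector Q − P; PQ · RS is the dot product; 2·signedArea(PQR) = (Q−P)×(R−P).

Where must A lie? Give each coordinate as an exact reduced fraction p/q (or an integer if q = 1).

1. A_x = 6  [2·signedArea(ACD) = 46/3 ∩ AD · CE = -34/9]
2. A_y = -8/3  [2·signedArea(ACD) = 46/3 ∩ AD · CE = -34/9]
   → A = (6, -8/3)

A = (6, -8/3)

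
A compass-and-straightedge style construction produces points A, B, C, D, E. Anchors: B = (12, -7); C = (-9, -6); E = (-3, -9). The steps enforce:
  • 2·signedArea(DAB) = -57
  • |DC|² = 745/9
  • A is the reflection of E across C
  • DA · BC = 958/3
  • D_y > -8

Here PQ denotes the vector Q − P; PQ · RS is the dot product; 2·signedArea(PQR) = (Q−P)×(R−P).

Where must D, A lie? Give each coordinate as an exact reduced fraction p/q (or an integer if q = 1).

1. A_x = -15  [A is the reflection of E across C]
2. A_y = -3  [A is the reflection of E across C]
   → A = (-15, -3)
3. D_x = 0  [2·signedArea(DAB) = -57 ∩ DA · BC = 958/3]
4. D_y = -22/3  [2·signedArea(DAB) = -57 ∩ DA · BC = 958/3]
   → D = (0, -22/3)

A = (-15, -3)
D = (0, -22/3)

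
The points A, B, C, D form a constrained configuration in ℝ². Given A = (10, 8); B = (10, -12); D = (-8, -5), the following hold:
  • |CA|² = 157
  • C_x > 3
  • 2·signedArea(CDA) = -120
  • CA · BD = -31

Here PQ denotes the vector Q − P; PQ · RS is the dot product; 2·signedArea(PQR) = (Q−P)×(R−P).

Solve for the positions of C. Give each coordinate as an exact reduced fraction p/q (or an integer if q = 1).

1. C_x = 4  [2·signedArea(CDA) = -120 ∩ CA · BD = -31]
2. C_y = -3  [2·signedArea(CDA) = -120 ∩ CA · BD = -31]
   → C = (4, -3)

C = (4, -3)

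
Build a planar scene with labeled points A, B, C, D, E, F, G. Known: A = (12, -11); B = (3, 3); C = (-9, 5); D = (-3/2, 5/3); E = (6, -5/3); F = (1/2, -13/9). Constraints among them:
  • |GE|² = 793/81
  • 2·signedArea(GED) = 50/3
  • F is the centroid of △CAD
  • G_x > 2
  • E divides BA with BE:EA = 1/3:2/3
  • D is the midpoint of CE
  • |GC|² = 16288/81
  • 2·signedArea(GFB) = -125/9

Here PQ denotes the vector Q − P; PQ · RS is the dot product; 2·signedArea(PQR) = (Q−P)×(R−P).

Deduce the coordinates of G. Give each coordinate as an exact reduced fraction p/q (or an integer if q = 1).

G = (3, -23/9)

1. G_x = 3  [2·signedArea(GFB) = -125/9 ∩ 2·signedArea(GED) = 50/3]
2. G_y = -23/9  [2·signedArea(GFB) = -125/9 ∩ 2·signedArea(GED) = 50/3]
   → G = (3, -23/9)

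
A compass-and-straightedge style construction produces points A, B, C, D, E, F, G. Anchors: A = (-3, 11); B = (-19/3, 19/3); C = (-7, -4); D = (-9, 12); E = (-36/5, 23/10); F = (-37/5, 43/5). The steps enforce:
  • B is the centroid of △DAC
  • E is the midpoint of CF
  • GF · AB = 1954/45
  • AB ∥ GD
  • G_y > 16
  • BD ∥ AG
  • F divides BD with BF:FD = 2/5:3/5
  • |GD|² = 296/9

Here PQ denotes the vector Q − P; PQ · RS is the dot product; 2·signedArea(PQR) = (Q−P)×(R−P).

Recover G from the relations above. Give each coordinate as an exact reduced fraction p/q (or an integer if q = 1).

G = (-17/3, 50/3)

1. G_x = -17/3  [AB ∥ GD ∩ BD ∥ AG]
2. G_y = 50/3  [AB ∥ GD ∩ BD ∥ AG]
   → G = (-17/3, 50/3)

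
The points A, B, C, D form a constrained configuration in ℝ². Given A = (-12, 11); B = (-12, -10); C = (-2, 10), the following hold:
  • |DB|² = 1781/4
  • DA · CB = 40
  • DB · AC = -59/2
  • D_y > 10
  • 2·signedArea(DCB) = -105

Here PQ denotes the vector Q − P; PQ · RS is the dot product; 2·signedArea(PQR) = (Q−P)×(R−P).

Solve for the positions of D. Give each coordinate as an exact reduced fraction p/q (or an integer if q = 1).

1. D_x = -7  [2·signedArea(DCB) = -105 ∩ DA · CB = 40]
2. D_y = 21/2  [2·signedArea(DCB) = -105 ∩ DA · CB = 40]
   → D = (-7, 21/2)

D = (-7, 21/2)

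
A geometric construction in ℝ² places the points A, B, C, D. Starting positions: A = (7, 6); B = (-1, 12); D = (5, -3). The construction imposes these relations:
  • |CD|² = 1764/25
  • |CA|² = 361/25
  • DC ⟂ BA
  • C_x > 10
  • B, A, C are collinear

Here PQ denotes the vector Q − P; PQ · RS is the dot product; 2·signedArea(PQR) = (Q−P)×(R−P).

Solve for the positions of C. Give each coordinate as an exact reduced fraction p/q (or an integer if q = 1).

C = (251/25, 93/25)

1. C_x = 251/25  [B, A, C are collinear ∩ DC ⟂ BA]
2. C_y = 93/25  [B, A, C are collinear ∩ DC ⟂ BA]
   → C = (251/25, 93/25)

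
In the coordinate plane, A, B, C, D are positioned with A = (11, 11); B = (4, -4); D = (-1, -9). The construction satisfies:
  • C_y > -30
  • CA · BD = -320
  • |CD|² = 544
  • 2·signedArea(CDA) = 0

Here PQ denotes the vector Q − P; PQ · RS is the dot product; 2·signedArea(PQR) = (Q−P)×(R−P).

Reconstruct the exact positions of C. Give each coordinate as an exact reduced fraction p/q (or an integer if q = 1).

1. C_x = -13  [2·signedArea(CDA) = 0 ∩ CA · BD = -320]
2. C_y = -29  [2·signedArea(CDA) = 0 ∩ CA · BD = -320]
   → C = (-13, -29)

C = (-13, -29)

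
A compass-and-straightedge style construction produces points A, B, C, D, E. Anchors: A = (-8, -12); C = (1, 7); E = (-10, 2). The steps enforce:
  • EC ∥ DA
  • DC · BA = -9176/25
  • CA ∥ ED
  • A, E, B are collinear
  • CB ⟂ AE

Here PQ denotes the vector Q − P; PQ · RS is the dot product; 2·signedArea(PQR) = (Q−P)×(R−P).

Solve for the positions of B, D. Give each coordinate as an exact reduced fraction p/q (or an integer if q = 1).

1. B_x = -262/25  [A, E, B are collinear ∩ CB ⟂ AE]
2. B_y = 134/25  [A, E, B are collinear ∩ CB ⟂ AE]
   → B = (-262/25, 134/25)
3. D_x = -19  [EC ∥ DA ∩ CA ∥ ED]
4. D_y = -17  [EC ∥ DA ∩ CA ∥ ED]
   → D = (-19, -17)

B = (-262/25, 134/25)
D = (-19, -17)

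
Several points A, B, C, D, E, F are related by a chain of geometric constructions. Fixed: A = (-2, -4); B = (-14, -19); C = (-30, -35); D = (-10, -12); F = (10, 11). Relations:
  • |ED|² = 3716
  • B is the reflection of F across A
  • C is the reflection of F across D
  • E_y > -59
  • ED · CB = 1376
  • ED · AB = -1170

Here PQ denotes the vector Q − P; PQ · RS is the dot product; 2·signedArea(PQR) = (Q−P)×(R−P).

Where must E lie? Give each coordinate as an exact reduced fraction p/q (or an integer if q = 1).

E = (-50, -58)

1. E_x = -50  [ED · CB = 1376 ∩ ED · AB = -1170]
2. E_y = -58  [ED · CB = 1376 ∩ ED · AB = -1170]
   → E = (-50, -58)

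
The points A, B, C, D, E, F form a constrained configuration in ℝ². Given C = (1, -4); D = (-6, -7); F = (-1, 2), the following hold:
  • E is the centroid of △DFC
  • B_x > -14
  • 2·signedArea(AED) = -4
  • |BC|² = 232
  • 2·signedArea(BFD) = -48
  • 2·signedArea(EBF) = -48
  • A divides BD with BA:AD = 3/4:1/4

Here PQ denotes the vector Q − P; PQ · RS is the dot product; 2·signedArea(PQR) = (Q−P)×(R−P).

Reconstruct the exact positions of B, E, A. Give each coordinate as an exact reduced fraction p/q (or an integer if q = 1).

A = (-31/4, -31/4)
B = (-13, -10)
E = (-2, -3)

1. E_x = -2  [E is the centroid of △DFC]
2. E_y = -3  [E is the centroid of △DFC]
   → E = (-2, -3)
3. B_x = -13  [2·signedArea(BFD) = -48 ∩ 2·signedArea(EBF) = -48]
4. B_y = -10  [2·signedArea(BFD) = -48 ∩ 2·signedArea(EBF) = -48]
   → B = (-13, -10)
5. A_x = -31/4  [A divides BD with BA:AD = 3/4:1/4]
6. A_y = -31/4  [A divides BD with BA:AD = 3/4:1/4]
   → A = (-31/4, -31/4)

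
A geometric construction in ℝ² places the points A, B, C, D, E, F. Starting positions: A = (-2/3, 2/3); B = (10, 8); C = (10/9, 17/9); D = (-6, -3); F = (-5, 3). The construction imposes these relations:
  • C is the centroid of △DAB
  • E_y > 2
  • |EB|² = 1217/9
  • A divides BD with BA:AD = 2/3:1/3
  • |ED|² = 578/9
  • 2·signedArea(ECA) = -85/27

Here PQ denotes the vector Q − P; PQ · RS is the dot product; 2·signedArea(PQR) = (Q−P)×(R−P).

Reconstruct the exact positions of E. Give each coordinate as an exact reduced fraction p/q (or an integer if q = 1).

1. E_x = -1/3  [line 11/9·x + -16/9·y + 139/27 = 0 ∩ |ED|² = 578/9]
2. E_y = 8/3  [line 11/9·x + -16/9·y + 139/27 = 0 ∩ |ED|² = 578/9]
   → E = (-1/3, 8/3)

E = (-1/3, 8/3)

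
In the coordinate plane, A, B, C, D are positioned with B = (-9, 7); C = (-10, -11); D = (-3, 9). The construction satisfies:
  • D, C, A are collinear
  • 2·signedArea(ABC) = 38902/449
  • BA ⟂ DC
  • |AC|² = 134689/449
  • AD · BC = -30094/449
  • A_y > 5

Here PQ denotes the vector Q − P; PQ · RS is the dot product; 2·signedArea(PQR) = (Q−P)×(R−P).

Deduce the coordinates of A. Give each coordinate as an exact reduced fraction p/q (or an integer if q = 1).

A = (-1921/449, 2401/449)

1. A_x = -1921/449  [D, C, A are collinear ∩ BA ⟂ DC]
2. A_y = 2401/449  [D, C, A are collinear ∩ BA ⟂ DC]
   → A = (-1921/449, 2401/449)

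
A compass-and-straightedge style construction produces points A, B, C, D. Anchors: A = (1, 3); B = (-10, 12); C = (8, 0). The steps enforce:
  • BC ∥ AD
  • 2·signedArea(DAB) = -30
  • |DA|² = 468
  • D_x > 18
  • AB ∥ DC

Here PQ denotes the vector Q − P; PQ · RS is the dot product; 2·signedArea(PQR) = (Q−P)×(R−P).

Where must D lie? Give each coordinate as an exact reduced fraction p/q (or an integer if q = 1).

1. D_x = 19  [AB ∥ DC ∩ BC ∥ AD]
2. D_y = -9  [AB ∥ DC ∩ BC ∥ AD]
   → D = (19, -9)

D = (19, -9)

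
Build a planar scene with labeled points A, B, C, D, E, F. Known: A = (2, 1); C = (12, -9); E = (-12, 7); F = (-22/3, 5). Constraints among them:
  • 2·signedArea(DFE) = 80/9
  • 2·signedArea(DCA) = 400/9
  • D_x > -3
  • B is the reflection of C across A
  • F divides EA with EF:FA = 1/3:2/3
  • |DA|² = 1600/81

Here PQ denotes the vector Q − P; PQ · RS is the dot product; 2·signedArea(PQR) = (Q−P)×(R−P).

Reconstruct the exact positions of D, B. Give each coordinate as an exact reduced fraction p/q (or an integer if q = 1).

B = (-8, 11)
D = (-22/9, 1)

1. D_x = -22/9  [2·signedArea(DCA) = 400/9 ∩ 2·signedArea(DFE) = 80/9]
2. D_y = 1  [2·signedArea(DCA) = 400/9 ∩ 2·signedArea(DFE) = 80/9]
   → D = (-22/9, 1)
3. B_x = -8  [B is the reflection of C across A]
4. B_y = 11  [B is the reflection of C across A]
   → B = (-8, 11)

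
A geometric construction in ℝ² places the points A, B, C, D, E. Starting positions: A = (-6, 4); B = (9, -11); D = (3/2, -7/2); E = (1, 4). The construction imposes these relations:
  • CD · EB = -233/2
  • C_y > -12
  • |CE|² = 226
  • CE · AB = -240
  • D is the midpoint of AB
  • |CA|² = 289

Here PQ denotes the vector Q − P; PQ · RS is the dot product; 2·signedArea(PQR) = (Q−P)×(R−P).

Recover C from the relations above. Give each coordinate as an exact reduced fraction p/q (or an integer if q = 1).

C = (2, -11)

1. C_x = 2  [CD · EB = -233/2 ∩ CE · AB = -240]
2. C_y = -11  [CD · EB = -233/2 ∩ CE · AB = -240]
   → C = (2, -11)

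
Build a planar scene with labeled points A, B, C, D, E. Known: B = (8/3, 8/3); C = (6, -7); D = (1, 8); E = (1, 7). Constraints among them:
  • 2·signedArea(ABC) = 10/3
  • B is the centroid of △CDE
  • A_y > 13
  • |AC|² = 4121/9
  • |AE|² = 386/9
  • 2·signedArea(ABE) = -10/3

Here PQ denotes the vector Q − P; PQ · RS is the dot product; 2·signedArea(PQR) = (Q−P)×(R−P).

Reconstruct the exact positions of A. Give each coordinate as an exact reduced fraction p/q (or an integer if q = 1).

1. A_x = -2/3  [2·signedArea(ABE) = -10/3 ∩ 2·signedArea(ABC) = 10/3]
2. A_y = 40/3  [2·signedArea(ABE) = -10/3 ∩ 2·signedArea(ABC) = 10/3]
   → A = (-2/3, 40/3)

A = (-2/3, 40/3)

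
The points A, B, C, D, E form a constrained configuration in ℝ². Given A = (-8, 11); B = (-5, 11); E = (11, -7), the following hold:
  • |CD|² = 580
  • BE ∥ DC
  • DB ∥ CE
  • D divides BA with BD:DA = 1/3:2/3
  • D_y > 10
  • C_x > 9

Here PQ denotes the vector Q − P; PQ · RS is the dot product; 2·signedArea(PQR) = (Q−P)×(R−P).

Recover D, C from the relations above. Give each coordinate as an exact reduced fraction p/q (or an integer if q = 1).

1. D_x = -6  [D divides BA with BD:DA = 1/3:2/3]
2. D_y = 11  [D divides BA with BD:DA = 1/3:2/3]
   → D = (-6, 11)
3. C_x = 10  [DB ∥ CE ∩ BE ∥ DC]
4. C_y = -7  [DB ∥ CE ∩ BE ∥ DC]
   → C = (10, -7)

C = (10, -7)
D = (-6, 11)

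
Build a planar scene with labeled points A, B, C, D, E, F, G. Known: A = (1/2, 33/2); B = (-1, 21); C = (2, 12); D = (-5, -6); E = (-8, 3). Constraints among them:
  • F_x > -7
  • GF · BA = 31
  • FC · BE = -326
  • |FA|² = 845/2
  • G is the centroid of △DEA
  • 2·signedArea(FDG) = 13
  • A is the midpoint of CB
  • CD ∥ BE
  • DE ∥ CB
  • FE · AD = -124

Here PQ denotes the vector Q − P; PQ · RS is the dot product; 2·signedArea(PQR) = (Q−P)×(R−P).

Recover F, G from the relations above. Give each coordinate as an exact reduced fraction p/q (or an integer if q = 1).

F = (-6, -3)
G = (-25/6, 9/2)

1. F_x = -6  [FE · AD = -124 ∩ FC · BE = -326]
2. F_y = -3  [FE · AD = -124 ∩ FC · BE = -326]
   → F = (-6, -3)
3. G_x = -25/6  [G is the centroid of △DEA]
4. G_y = 9/2  [G is the centroid of △DEA]
   → G = (-25/6, 9/2)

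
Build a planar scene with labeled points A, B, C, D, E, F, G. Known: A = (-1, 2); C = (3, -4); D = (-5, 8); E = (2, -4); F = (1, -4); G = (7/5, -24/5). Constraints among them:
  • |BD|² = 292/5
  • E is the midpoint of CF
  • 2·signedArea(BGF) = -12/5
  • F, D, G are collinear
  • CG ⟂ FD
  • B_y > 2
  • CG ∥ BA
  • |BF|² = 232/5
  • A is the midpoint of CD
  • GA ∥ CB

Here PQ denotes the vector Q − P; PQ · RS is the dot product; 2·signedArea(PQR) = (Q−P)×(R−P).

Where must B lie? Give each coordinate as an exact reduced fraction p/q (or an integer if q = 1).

B = (3/5, 14/5)

1. B_x = 3/5  [CG ∥ BA ∩ GA ∥ CB]
2. B_y = 14/5  [CG ∥ BA ∩ GA ∥ CB]
   → B = (3/5, 14/5)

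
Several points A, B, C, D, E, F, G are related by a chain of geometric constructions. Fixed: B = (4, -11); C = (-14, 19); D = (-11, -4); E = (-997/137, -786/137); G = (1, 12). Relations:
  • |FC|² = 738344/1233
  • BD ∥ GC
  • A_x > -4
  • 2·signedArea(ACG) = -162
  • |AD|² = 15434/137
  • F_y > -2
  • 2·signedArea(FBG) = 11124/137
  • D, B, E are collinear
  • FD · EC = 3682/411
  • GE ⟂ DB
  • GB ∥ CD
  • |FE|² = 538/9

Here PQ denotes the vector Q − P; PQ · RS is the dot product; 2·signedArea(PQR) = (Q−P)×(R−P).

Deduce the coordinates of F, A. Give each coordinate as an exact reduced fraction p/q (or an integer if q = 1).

1. F_x = -104/137  [2·signedArea(FBG) = 11124/137 ∩ FD · EC = 3682/411]
2. F_y = -649/411  [2·signedArea(FBG) = 11124/137 ∩ FD · EC = 3682/411]
   → F = (-104/137, -649/411)
3. A_x = -430/137  [line 7·x + 15·y + -25 = 0 ∩ |AD|² = 15434/137]
4. A_y = 429/137  [line 7·x + 15·y + -25 = 0 ∩ |AD|² = 15434/137]
   → A = (-430/137, 429/137)

A = (-430/137, 429/137)
F = (-104/137, -649/411)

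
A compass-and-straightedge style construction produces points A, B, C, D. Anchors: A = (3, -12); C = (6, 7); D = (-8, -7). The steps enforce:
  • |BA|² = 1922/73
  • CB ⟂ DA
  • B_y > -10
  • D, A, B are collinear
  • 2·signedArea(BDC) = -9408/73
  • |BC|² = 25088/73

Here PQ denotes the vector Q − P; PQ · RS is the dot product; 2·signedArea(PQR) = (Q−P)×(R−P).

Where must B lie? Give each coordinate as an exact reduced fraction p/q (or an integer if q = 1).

1. B_x = -122/73  [D, A, B are collinear ∩ CB ⟂ DA]
2. B_y = -721/73  [D, A, B are collinear ∩ CB ⟂ DA]
   → B = (-122/73, -721/73)

B = (-122/73, -721/73)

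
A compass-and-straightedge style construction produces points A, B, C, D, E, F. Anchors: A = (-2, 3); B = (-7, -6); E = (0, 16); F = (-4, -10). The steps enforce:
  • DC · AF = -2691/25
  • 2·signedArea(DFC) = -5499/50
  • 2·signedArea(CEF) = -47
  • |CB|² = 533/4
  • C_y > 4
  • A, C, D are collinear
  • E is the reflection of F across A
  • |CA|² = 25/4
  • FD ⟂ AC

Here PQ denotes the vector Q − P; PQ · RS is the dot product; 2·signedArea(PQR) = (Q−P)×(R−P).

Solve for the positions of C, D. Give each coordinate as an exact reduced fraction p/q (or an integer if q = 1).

C = (-7/2, 5)
D = (88/25, -109/25)

1. C_x = -7/2  [line 26·x + -4·y + 111 = 0 ∩ |CA|² = 25/4]
2. C_y = 5  [line 26·x + -4·y + 111 = 0 ∩ |CA|² = 25/4]
   → C = (-7/2, 5)
3. D_x = 88/25  [A, C, D are collinear ∩ FD ⟂ AC]
4. D_y = -109/25  [A, C, D are collinear ∩ FD ⟂ AC]
   → D = (88/25, -109/25)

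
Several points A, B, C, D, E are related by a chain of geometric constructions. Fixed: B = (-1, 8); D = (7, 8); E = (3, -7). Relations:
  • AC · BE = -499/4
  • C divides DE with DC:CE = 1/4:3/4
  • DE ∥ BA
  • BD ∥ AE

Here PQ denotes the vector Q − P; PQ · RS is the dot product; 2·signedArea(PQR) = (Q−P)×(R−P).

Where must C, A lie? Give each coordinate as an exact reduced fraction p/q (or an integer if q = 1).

A = (-5, -7)
C = (6, 17/4)

1. C_x = 6  [C divides DE with DC:CE = 1/4:3/4]
2. C_y = 17/4  [C divides DE with DC:CE = 1/4:3/4]
   → C = (6, 17/4)
3. A_x = -5  [BD ∥ AE ∩ DE ∥ BA]
4. A_y = -7  [BD ∥ AE ∩ DE ∥ BA]
   → A = (-5, -7)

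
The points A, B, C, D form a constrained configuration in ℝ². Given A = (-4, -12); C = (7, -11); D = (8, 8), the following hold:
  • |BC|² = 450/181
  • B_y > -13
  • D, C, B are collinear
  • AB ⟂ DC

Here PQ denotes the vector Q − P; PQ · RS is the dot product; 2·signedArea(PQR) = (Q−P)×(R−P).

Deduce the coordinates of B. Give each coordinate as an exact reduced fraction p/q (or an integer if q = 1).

B = (1252/181, -2276/181)

1. B_x = 1252/181  [D, C, B are collinear ∩ AB ⟂ DC]
2. B_y = -2276/181  [D, C, B are collinear ∩ AB ⟂ DC]
   → B = (1252/181, -2276/181)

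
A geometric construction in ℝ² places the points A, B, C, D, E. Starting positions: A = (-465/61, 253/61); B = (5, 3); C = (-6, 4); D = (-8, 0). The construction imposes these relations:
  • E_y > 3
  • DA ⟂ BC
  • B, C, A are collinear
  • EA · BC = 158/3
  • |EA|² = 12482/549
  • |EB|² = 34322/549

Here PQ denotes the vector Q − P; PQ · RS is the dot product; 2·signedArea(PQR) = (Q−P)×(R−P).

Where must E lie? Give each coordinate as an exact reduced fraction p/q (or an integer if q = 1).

1. E_x = -526/183  [line 11·x + -1·y + 106/3 = 0 ∩ |EB|² = 34322/549]
2. E_y = 680/183  [line 11·x + -1·y + 106/3 = 0 ∩ |EB|² = 34322/549]
   → E = (-526/183, 680/183)

E = (-526/183, 680/183)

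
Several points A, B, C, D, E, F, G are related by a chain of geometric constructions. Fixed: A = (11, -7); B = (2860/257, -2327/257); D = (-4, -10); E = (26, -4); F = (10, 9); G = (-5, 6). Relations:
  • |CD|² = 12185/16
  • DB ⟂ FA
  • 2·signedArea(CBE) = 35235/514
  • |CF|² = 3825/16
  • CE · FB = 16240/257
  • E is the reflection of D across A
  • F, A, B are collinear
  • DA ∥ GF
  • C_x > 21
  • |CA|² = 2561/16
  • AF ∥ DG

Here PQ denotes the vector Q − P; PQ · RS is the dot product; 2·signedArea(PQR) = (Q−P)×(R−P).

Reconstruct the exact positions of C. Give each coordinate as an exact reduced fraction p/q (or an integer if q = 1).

1. C_x = 22  [CE · FB = 16240/257 ∩ 2·signedArea(CBE) = 35235/514]
2. C_y = -3/4  [CE · FB = 16240/257 ∩ 2·signedArea(CBE) = 35235/514]
   → C = (22, -3/4)

C = (22, -3/4)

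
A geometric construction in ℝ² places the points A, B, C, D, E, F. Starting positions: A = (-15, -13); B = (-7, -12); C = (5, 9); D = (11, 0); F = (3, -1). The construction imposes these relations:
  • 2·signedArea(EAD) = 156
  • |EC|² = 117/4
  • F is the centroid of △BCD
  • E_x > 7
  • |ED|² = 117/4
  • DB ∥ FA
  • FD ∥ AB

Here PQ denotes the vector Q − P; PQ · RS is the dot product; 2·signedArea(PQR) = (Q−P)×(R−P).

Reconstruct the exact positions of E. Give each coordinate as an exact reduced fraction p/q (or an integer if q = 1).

E = (8, 9/2)

1. E_x = 8  [line -13·x + 26·y + -13 = 0 ∩ |EC|² = 117/4]
2. E_y = 9/2  [line -13·x + 26·y + -13 = 0 ∩ |EC|² = 117/4]
   → E = (8, 9/2)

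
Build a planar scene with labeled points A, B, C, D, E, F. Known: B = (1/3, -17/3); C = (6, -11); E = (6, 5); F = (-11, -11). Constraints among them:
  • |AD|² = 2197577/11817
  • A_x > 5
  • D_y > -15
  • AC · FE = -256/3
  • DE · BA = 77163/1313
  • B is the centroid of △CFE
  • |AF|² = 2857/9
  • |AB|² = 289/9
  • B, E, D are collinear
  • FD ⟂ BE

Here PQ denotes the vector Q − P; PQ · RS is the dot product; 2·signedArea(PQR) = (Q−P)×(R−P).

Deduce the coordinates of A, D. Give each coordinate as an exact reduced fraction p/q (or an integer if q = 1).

A = (6, -17/3)
D = (-5739/1313, -19067/1313)

1. A_x = 6  [line -17·x + -16·y + 34/3 = 0 ∩ |AF|² = 2857/9]
2. A_y = -17/3  [line -17·x + -16·y + 34/3 = 0 ∩ |AF|² = 2857/9]
   → A = (6, -17/3)
3. D_x = -5739/1313  [B, E, D are collinear ∩ FD ⟂ BE]
4. D_y = -19067/1313  [B, E, D are collinear ∩ FD ⟂ BE]
   → D = (-5739/1313, -19067/1313)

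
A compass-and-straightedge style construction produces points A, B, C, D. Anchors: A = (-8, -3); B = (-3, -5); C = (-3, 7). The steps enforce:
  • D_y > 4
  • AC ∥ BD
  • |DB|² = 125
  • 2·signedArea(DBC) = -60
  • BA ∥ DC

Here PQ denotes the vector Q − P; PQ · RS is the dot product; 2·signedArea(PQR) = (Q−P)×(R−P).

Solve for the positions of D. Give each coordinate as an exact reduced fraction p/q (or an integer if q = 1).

1. D_x = 2  [BA ∥ DC ∩ AC ∥ BD]
2. D_y = 5  [BA ∥ DC ∩ AC ∥ BD]
   → D = (2, 5)

D = (2, 5)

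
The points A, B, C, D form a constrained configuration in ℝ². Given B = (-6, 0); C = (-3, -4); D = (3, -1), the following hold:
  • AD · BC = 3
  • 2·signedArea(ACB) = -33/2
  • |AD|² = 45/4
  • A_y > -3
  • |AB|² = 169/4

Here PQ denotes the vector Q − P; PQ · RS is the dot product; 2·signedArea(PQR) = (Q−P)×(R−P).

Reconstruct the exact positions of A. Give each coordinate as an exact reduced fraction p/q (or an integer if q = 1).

1. A_x = 0  [AD · BC = 3 ∩ 2·signedArea(ACB) = -33/2]
2. A_y = -5/2  [AD · BC = 3 ∩ 2·signedArea(ACB) = -33/2]
   → A = (0, -5/2)

A = (0, -5/2)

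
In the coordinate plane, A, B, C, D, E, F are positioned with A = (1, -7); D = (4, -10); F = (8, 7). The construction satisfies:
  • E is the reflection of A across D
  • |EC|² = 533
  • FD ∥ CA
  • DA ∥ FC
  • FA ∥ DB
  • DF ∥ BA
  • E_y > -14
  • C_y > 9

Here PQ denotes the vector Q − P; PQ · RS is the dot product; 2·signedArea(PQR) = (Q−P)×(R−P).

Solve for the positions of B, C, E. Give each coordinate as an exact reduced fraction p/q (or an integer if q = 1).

B = (-3, -24)
C = (5, 10)
E = (7, -13)

1. B_x = -3  [DF ∥ BA ∩ FA ∥ DB]
2. B_y = -24  [DF ∥ BA ∩ FA ∥ DB]
   → B = (-3, -24)
3. C_x = 5  [FD ∥ CA ∩ DA ∥ FC]
4. C_y = 10  [FD ∥ CA ∩ DA ∥ FC]
   → C = (5, 10)
5. E_x = 7  [E is the reflection of A across D]
6. E_y = -13  [E is the reflection of A across D]
   → E = (7, -13)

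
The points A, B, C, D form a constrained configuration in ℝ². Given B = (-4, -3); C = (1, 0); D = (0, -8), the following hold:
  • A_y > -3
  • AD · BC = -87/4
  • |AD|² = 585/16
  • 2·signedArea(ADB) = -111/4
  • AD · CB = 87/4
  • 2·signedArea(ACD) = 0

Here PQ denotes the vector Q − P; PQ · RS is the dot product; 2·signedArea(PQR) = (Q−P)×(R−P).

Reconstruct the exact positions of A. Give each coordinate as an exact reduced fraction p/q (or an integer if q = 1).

A = (3/4, -2)

1. A_x = 3/4  [2·signedArea(ACD) = 0 ∩ AD · CB = 87/4]
2. A_y = -2  [2·signedArea(ACD) = 0 ∩ AD · CB = 87/4]
   → A = (3/4, -2)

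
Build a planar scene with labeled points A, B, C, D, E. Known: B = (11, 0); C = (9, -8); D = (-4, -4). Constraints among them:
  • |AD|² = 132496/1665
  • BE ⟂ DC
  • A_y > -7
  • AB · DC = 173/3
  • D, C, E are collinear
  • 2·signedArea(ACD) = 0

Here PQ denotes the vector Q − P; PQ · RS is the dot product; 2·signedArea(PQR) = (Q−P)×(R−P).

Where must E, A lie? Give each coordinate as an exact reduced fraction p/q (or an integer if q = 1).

A = (2512/555, -3676/555)
E = (1587/185, -1456/185)

1. E_x = 1587/185  [D, C, E are collinear ∩ BE ⟂ DC]
2. E_y = -1456/185  [D, C, E are collinear ∩ BE ⟂ DC]
   → E = (1587/185, -1456/185)
3. A_x = 2512/555  [2·signedArea(ACD) = 0 ∩ AB · DC = 173/3]
4. A_y = -3676/555  [2·signedArea(ACD) = 0 ∩ AB · DC = 173/3]
   → A = (2512/555, -3676/555)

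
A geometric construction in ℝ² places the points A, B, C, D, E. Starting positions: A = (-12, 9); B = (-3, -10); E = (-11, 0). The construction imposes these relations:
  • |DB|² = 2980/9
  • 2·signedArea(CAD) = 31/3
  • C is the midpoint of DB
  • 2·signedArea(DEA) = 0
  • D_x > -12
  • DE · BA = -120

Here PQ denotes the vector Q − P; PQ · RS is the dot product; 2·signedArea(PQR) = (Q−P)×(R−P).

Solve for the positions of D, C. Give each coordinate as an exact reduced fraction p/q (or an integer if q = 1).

C = (-22/3, -2)
D = (-35/3, 6)

1. D_x = -35/3  [2·signedArea(DEA) = 0 ∩ DE · BA = -120]
2. D_y = 6  [2·signedArea(DEA) = 0 ∩ DE · BA = -120]
   → D = (-35/3, 6)
3. C_x = -22/3  [C is the midpoint of DB]
4. C_y = -2  [C is the midpoint of DB]
   → C = (-22/3, -2)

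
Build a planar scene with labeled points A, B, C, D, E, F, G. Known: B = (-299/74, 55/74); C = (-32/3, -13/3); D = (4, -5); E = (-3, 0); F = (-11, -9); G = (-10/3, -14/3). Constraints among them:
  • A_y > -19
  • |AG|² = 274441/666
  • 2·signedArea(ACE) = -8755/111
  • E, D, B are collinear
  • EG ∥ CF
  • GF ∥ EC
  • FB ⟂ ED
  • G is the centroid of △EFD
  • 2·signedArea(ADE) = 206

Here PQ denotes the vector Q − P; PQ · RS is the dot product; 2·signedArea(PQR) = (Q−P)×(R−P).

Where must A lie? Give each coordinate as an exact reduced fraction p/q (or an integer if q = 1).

1. A_x = -1329/74  [2·signedArea(ACE) = -8755/111 ∩ 2·signedArea(ADE) = 206]
2. A_y = -1387/74  [2·signedArea(ACE) = -8755/111 ∩ 2·signedArea(ADE) = 206]
   → A = (-1329/74, -1387/74)

A = (-1329/74, -1387/74)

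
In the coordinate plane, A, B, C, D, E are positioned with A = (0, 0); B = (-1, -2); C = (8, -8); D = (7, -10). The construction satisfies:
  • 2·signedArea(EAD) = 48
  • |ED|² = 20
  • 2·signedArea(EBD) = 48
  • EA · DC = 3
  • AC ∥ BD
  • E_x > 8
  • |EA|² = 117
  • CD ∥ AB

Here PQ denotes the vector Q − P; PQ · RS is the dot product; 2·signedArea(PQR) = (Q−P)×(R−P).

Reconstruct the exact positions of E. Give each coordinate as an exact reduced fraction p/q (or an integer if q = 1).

1. E_x = 9  [2·signedArea(EAD) = 48 ∩ 2·signedArea(EBD) = 48]
2. E_y = -6  [2·signedArea(EAD) = 48 ∩ 2·signedArea(EBD) = 48]
   → E = (9, -6)

E = (9, -6)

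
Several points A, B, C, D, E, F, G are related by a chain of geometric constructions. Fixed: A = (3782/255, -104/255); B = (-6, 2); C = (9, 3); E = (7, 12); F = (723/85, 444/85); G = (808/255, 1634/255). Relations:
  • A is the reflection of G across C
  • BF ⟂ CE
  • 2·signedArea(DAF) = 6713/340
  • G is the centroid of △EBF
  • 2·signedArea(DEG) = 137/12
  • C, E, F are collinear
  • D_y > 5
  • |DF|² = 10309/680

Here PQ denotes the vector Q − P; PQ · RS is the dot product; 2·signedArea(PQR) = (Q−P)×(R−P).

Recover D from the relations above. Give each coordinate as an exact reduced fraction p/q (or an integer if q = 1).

D = (1573/340, 1889/340)

1. D_x = 1573/340  [2·signedArea(DAF) = 6713/340 ∩ 2·signedArea(DEG) = 137/12]
2. D_y = 1889/340  [2·signedArea(DAF) = 6713/340 ∩ 2·signedArea(DEG) = 137/12]
   → D = (1573/340, 1889/340)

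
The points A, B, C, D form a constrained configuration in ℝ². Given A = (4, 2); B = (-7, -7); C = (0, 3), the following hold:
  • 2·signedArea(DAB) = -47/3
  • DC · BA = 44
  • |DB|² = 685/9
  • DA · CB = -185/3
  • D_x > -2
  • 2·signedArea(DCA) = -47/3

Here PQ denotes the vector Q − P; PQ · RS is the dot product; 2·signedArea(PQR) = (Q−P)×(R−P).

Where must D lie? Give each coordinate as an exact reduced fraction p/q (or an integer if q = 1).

D = (-1, -2/3)

1. D_x = -1  [2·signedArea(DAB) = -47/3 ∩ DA · CB = -185/3]
2. D_y = -2/3  [2·signedArea(DAB) = -47/3 ∩ DA · CB = -185/3]
   → D = (-1, -2/3)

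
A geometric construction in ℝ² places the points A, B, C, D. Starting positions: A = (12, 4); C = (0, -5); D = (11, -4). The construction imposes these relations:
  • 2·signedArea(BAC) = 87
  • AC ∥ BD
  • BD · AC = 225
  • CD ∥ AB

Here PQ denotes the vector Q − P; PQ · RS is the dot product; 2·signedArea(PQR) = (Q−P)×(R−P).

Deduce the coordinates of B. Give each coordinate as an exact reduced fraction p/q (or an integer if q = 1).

1. B_x = 23  [AC ∥ BD ∩ CD ∥ AB]
2. B_y = 5  [AC ∥ BD ∩ CD ∥ AB]
   → B = (23, 5)

B = (23, 5)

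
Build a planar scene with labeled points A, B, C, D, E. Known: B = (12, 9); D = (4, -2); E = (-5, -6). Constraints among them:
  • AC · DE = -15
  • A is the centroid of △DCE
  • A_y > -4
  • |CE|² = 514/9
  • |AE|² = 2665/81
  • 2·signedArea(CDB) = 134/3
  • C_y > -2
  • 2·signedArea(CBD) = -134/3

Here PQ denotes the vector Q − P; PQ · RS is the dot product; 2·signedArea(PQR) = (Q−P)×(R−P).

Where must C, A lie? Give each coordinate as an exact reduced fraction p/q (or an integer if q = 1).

1. C_x = 2/3  [line -11·x + 8·y + 46/3 = 0 ∩ |CE|² = 514/9]
2. C_y = -1  [line -11·x + 8·y + 46/3 = 0 ∩ |CE|² = 514/9]
   → C = (2/3, -1)
3. A_x = -1/9  [A is the centroid of △DCE]
4. A_y = -3  [A is the centroid of △DCE]
   → A = (-1/9, -3)

A = (-1/9, -3)
C = (2/3, -1)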